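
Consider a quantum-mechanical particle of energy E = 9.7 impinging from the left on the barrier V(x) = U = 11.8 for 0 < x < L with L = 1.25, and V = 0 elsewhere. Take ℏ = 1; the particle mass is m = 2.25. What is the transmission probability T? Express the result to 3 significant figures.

T = 0.00108

Since E < U the interior solution is evanescent with decay constant κ = √(2m(U − E))/ℏ = 3.074.
κL = 3.843, sinh(κL) = 23.31.
Matching ψ, ψ′ at both faces gives T = [1 + U² sinh²(κL) / (4E(U − E))]⁻¹ = 1/929.8 = 0.00108.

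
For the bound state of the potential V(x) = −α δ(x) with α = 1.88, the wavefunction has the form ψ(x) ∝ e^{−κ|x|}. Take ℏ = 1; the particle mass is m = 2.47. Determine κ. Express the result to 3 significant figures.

κ = 4.64

Integrating the TISE across x = 0 gives the cusp condition ψ'(0⁺) − ψ'(0⁻) = −(2mα/ℏ²)ψ(0).
With ψ ∝ e^{−κ|x|} this yields −2κ = −2mα/ℏ², so κ = mα/ℏ² = 4.644.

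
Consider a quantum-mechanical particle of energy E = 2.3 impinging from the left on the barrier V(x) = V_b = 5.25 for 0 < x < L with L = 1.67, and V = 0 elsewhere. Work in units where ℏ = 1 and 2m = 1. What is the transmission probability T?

T = 0.0126

Since E < V_b the interior solution is evanescent with decay constant κ = √(2m(V_b − E))/ℏ = 1.718.
κL = 2.868, sinh(κL) = 8.775.
The exact tunnelling result is T⁻¹ = 1 + V_b² sinh²(κL) / [4E(V_b − E)] = 79.20, so T = 0.0126.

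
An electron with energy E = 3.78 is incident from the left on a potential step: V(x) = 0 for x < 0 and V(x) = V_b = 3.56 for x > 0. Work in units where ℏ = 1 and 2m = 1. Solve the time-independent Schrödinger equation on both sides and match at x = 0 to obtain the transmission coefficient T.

T = 0.626

The wavenumbers are k₁ = √(2mE)/ℏ = 1.944 on the left and k₂ = √(2m(E − V_b))/ℏ = 0.4690 on the right.
Continuity of ψ and ψ′ at the step yields the reflection amplitude r = (k₁ − k₂)/(k₁ + k₂) = 0.6113; thus R = |r|² = 0.3737, T = 0.6263.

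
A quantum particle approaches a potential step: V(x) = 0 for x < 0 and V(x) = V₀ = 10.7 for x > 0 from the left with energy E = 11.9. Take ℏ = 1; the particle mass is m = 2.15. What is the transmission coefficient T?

The wavenumbers are k₁ = √(2mE)/ℏ = 7.153 on the left and k₂ = √(2m(E − V₀))/ℏ = 2.272 on the right.
Continuity of ψ and ψ′ at the step yields the reflection amplitude r = (k₁ − k₂)/(k₁ + k₂) = 0.5180; thus R = |r|² = 0.2683, T = 0.7317.

T = 0.732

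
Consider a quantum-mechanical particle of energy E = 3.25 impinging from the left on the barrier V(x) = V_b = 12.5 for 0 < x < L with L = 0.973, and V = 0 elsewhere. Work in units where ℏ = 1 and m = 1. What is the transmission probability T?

T = 0.000713

Since E < V_b the interior solution is evanescent with decay constant κ = √(2m(V_b − E))/ℏ = 4.301.
κL = 4.185, sinh(κL) = 32.84.
The exact tunnelling result is T⁻¹ = 1 + V_b² sinh²(κL) / [4E(V_b − E)] = 1402, so T = 0.000713.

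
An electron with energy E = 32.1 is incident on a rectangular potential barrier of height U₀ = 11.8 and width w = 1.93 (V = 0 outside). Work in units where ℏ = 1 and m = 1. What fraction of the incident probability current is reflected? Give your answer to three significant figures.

E > U₀: inside the barrier k₂ = √(2m(E − U₀))/ℏ = 6.372, k₂w = 12.30.
Matching at both interfaces gives T⁻¹ = 1 + U₀² sin²(k₂w) / [4E(E − U₀)] = 1.004, hence T = 0.996.
R = 1 − T = 0.00375.

R = 0.00375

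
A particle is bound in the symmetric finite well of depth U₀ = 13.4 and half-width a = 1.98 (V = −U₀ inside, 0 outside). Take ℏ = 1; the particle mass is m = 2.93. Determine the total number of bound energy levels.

N = 12

Define the well-strength parameter z₀ = (a/ℏ)√(2mU₀) = 1.98 × √(2·2.93·13.4) = 17.55.
The even/odd transcendental equations gain one root per π/2 in z₀, giving N = 1 + ⌊2z₀/π⌋ = 1 + ⌊11.17⌋ = 12.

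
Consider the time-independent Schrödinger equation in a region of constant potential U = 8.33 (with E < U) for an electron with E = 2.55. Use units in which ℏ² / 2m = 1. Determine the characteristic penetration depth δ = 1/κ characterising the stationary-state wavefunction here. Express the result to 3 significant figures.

Since E < U the TISE in this region is ψ'' = κ²ψ with κ = √(2m(U − E))/ℏ.
κ = √(2 × 0.5 × 5.78) = 2.404. The penetration depth is δ = 1/κ = 0.416.

δ = 0.416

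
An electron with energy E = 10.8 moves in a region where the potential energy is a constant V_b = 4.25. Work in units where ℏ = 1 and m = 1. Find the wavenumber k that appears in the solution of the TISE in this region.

k = 3.62

With E > V_b the solution is oscillatory, ψ ∝ e^{±ikx} with k = √(2m(E − V_b))/ℏ.
k = √(2 × 1 × 6.55) = 3.619.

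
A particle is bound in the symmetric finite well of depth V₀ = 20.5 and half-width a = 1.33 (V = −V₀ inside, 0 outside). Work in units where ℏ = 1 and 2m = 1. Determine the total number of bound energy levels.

N = 4

The dimensionless depth is z₀ = a√(2mV₀)/ℏ = 1.33 × √(20.50) = 6.022.
The even/odd transcendental equations gain one root per π/2 in z₀, giving N = 1 + ⌊2z₀/π⌋ = 1 + ⌊3.834⌋ = 4.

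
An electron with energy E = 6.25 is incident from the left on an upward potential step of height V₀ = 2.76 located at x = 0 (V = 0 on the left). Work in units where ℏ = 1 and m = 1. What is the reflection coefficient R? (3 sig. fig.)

The wavenumbers are k₁ = √(2mE)/ℏ = 3.536 on the left and k₂ = √(2m(E − V₀))/ℏ = 2.642 on the right.
Continuity of ψ and ψ′ at the step yields the reflection amplitude r = (k₁ − k₂)/(k₁ + k₂) = 0.1446; thus R = |r|² = 0.02092, T = 0.9791.

R = 0.0209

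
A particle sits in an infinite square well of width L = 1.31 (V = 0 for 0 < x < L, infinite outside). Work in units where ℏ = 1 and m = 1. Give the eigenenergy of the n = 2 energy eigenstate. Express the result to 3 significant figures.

Requiring ψ(0) = ψ(L) = 0 quantises k = nπ/L, hence E_n = ℏ²k²/2m = n²π²ℏ²/(2mL²).
E_2 = 2² × π² / (2 × 1 × 1.31²) = 11.50.

E = 11.5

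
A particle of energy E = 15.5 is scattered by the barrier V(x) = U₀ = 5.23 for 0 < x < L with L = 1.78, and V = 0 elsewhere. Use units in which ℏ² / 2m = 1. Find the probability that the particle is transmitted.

Above the barrier the interior wavenumber is k₂ = √(2m(E − U₀))/ℏ = 3.205, giving phase k₂L = 5.704.
Matching at both interfaces gives T⁻¹ = 1 + U₀² sin²(k₂L) / [4E(E − U₀)] = 1.013, hence T = 0.987.

T = 0.987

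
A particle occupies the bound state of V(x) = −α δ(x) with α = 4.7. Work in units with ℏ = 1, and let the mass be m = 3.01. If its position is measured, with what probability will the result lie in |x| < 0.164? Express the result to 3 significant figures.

P = 0.990

The normalised bound state is ψ = √κ e^{−κ|x|} with κ = mα/ℏ² = 14.15.
P(|x| < d) = ∫_{−d}^{d} κ e^{−2κ|x|} dx = 1 − e^{−2κd} = 1 − e^{−4.640} = 0.9903.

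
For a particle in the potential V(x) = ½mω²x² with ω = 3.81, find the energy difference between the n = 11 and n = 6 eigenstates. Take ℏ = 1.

E_n = ℏω(n + ½), so ΔE = (11 − 6) ℏω = 5 × 3.81 = 19.05.

ΔE = 19.1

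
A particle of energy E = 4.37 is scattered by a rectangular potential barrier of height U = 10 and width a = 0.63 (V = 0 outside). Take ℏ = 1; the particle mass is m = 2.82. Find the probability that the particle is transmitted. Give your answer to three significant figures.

T = 0.00324

E < U: inside the barrier ψ ∝ e^{±κx} with κ = √(2m(U − E))/ℏ = 5.635.
κa = 3.550, sinh(κa) = 17.39.
Matching ψ, ψ′ at both faces gives T = [1 + U² sinh²(κa) / (4E(U − E))]⁻¹ = 1/308.4 = 0.00324.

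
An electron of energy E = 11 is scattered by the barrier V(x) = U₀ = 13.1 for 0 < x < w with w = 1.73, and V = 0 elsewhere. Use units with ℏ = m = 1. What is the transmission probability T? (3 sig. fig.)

Since E < U₀ the interior solution is evanescent with decay constant κ = √(2m(U₀ − E))/ℏ = 2.049.
κw = 3.545, sinh(κw) = 17.31.
The exact tunnelling result is T⁻¹ = 1 + U₀² sinh²(κw) / [4E(U₀ − E)] = 557.7, so T = 0.00179.

T = 0.00179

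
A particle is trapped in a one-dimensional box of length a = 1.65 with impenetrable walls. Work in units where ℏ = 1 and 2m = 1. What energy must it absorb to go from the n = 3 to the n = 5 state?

ΔE = 58.0

E_n = n²π²ℏ²/(2ma²), so ΔE = (5² − 3²) π²ℏ²/(2ma²).
ΔE = 16 × π² / (2 × 0.5 × 1.65²) = 58.00.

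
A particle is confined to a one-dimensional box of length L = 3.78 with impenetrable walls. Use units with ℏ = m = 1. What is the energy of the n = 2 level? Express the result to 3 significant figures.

E = 1.38

The infinite-well eigenfunctions ψ_n = √(2/L) sin(nπx/L) vanish at both walls, giving E_n = n²π²ℏ²/(2mL²).
E_2 = 2² × π² / (2 × 1 × 3.78²) = 1.381.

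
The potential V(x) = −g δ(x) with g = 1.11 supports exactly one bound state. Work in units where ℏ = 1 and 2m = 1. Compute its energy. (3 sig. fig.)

For x ≠ 0 the bound state is ψ ∝ e^{−κ|x|}; integrating the TISE across the delta gives the cusp condition 2κ = 2mg/ℏ², so κ = 0.5550.
Then E = −ℏ²κ²/(2m) = −mg²/(2ℏ²) = -0.3080.

E = -0.308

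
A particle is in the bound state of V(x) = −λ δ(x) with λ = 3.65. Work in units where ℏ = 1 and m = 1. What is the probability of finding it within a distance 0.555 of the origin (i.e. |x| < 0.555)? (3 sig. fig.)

P = 0.983

The normalised bound state is ψ = √κ e^{−κ|x|} with κ = mλ/ℏ² = 3.650.
P(|x| < d) = ∫_{−d}^{d} κ e^{−2κ|x|} dx = 1 − e^{−2κd} = 1 − e^{−4.052} = 0.9826.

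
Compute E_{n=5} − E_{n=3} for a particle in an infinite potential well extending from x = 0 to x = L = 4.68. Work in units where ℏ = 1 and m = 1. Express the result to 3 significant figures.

ΔE = 3.60

E_n = n²π²ℏ²/(2mL²), so ΔE = (5² − 3²) π²ℏ²/(2mL²).
ΔE = 16 × π² / (2 × 1 × 4.68²) = 3.605.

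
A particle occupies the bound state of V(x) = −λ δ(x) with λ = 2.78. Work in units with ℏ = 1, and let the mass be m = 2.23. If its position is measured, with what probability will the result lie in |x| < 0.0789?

P = 0.624

The normalised bound state is ψ = √κ e^{−κ|x|} with κ = mλ/ℏ² = 6.199.
P(|x| < d) = ∫_{−d}^{d} κ e^{−2κ|x|} dx = 1 − e^{−2κd} = 1 − e^{−0.9783} = 0.6240.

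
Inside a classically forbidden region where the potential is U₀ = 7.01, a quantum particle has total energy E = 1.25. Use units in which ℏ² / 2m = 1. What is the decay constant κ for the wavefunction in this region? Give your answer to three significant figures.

Since E < U₀ the TISE in this region is ψ'' = κ²ψ with κ = √(2m(U₀ − E))/ℏ.
κ = √(2 × 0.5 × 5.76) = 2.400.

κ = 2.40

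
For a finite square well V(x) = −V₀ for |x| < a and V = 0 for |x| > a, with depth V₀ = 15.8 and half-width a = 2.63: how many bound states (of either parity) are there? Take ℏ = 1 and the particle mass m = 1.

The dimensionless depth is z₀ = a√(2mV₀)/ℏ = 2.63 × √(31.60) = 14.78.
A new bound state (alternating even/odd) appears each time z₀ passes a multiple of π/2, so N = ⌊2z₀/π⌋ + 1 = ⌊9.412⌋ + 1 = 10.

N = 10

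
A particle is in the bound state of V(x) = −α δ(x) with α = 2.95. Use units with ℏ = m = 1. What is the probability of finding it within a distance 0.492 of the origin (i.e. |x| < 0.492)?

P = 0.945

The normalised bound state is ψ = √κ e^{−κ|x|} with κ = mα/ℏ² = 2.950.
P(|x| < d) = ∫_{−d}^{d} κ e^{−2κ|x|} dx = 1 − e^{−2κd} = 1 − e^{−2.903} = 0.9451.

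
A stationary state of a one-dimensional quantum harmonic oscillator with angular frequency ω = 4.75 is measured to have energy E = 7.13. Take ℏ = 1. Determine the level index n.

n = 1

Invert E_n = (n + ½)ℏω: n = E/ℏω − ½ = 1.001, so n = 1.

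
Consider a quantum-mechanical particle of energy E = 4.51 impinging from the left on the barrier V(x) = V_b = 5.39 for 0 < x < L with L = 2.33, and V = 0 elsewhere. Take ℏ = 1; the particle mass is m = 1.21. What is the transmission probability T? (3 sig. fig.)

Since E < V_b the interior solution is evanescent with decay constant κ = √(2m(V_b − E))/ℏ = 1.459.
κL = 3.400, sinh(κL) = 14.97.
Matching ψ, ψ′ at both faces gives T = [1 + V_b² sinh²(κL) / (4E(V_b − E))]⁻¹ = 1/411.0 = 0.00243.

T = 0.00243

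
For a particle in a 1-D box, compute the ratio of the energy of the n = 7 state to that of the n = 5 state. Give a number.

E_n = n²π²ℏ²/(2mL²) so the ratio is n₂²/n₁² = 49/25 = 1.96.

1.96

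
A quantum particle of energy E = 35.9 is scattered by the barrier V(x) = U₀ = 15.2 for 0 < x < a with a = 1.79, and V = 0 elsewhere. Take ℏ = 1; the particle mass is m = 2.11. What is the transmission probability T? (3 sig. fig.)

T = 0.946

E > U₀: inside the barrier k₂ = √(2m(E − U₀))/ℏ = 9.346, k₂a = 16.73.
T = [1 + U₀² sin²(k₂a) / (4E(E − U₀))]⁻¹ = 1/1.057 = 0.946.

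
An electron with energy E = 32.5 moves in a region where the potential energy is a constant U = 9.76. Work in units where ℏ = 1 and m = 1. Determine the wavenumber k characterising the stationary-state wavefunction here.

k = 6.74

With E > U the solution is oscillatory, ψ ∝ e^{±ikx} with k = √(2m(E − U))/ℏ.
k = √(2 × 1 × 22.74) = 6.744.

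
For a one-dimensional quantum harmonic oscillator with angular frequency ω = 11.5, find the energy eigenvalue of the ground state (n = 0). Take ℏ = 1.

E = 5.75

The oscillator eigenvalues are E_n = ℏω(n + ½), so E_0 = 11.5 × 0.5 = 5.750.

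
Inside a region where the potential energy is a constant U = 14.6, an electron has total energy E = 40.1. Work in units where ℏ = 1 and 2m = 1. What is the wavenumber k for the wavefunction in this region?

With E > U the solution is oscillatory, ψ ∝ e^{±ikx} with k = √(2m(E − U))/ℏ.
k = √(2 × 0.5 × 25.5) = 5.050.

k = 5.05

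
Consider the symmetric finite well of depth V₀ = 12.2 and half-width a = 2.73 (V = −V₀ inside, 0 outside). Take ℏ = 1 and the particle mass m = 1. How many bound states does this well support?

The dimensionless depth is z₀ = a√(2mV₀)/ℏ = 2.73 × √(24.40) = 13.49.
A new bound state (alternating even/odd) appears each time z₀ passes a multiple of π/2, so N = ⌊2z₀/π⌋ + 1 = ⌊8.585⌋ + 1 = 9.

N = 9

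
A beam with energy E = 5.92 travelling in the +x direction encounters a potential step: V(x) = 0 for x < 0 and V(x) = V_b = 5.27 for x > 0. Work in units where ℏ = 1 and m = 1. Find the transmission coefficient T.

T = 0.748

The wavenumbers are k₁ = √(2mE)/ℏ = 3.441 on the left and k₂ = √(2m(E − V_b))/ℏ = 1.140 on the right.
Matching ψ and ψ′ at x = 0 gives r = (k₁ − k₂)/(k₁ + k₂), so R = r² = 0.2522 and T = 1 − R = 0.7478.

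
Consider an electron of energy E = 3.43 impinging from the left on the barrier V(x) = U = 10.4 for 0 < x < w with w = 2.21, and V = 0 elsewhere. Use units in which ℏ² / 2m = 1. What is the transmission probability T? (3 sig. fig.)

T = 0.0000303

E < U: inside the barrier ψ ∝ e^{±κx} with κ = √(2m(U − E))/ℏ = 2.640.
κw = 5.835, sinh(κw) = 171.0.
The exact tunnelling result is T⁻¹ = 1 + U² sinh²(κw) / [4E(U − E)] = 33060, so T = 0.0000303.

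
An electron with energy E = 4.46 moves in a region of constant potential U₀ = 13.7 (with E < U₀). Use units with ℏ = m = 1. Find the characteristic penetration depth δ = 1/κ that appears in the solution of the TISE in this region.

Since E < U₀ the TISE in this region is ψ'' = κ²ψ with κ = √(2m(U₀ − E))/ℏ.
κ = √(2 × 1 × 9.24) = 4.299. The penetration depth is δ = 1/κ = 0.233.

δ = 0.233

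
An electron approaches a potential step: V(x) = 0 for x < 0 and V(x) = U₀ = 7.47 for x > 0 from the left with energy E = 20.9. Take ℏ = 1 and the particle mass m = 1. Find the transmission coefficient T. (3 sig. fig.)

The wavenumbers are k₁ = √(2mE)/ℏ = 6.465 on the left and k₂ = √(2m(E − U₀))/ℏ = 5.183 on the right.
Continuity of ψ and ψ′ at the step yields the reflection amplitude r = (k₁ − k₂)/(k₁ + k₂) = 0.1101; thus R = |r|² = 0.01213, T = 0.9879.

T = 0.988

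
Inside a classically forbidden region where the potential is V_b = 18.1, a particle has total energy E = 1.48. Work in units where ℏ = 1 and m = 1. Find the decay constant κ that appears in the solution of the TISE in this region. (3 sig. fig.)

κ = 5.77

Since E < V_b the TISE in this region is ψ'' = κ²ψ with κ = √(2m(V_b − E))/ℏ.
κ = √(2 × 1 × 16.62) = 5.765.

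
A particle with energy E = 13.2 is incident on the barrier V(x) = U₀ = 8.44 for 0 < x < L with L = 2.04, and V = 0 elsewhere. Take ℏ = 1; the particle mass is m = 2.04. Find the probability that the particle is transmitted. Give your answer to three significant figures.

T = 0.952

Above the barrier the interior wavenumber is k₂ = √(2m(E − U₀))/ℏ = 4.407, giving phase k₂L = 8.990.
Matching at both interfaces gives T⁻¹ = 1 + U₀² sin²(k₂L) / [4E(E − U₀)] = 1.050, hence T = 0.952.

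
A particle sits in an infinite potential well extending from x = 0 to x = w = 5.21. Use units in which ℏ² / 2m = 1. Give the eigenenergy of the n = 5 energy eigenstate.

E = 9.09

Requiring ψ(0) = ψ(w) = 0 quantises k = nπ/w, hence E_n = ℏ²k²/2m = n²π²ℏ²/(2mw²).
E_5 = 5² × π² / (2 × 0.5 × 5.21²) = 9.090.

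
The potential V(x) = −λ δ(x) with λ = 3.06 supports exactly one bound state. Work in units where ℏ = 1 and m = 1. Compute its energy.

E = -4.68

The bound state is ψ(x) = √κ e^{−κ|x|}. The derivative jump ψ'(0⁺) − ψ'(0⁻) = −(2mλ/ℏ²)ψ(0) fixes κ = mλ/ℏ² = 3.060.
Then E = −ℏ²κ²/(2m) = −mλ²/(2ℏ²) = -4.682.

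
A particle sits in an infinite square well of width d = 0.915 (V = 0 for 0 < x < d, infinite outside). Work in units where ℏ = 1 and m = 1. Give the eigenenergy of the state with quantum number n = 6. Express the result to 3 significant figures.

Requiring ψ(0) = ψ(d) = 0 quantises k = nπ/d, hence E_n = ℏ²k²/2m = n²π²ℏ²/(2md²).
E_6 = 6² × π² / (2 × 1 × 0.915²) = 212.2.

E = 212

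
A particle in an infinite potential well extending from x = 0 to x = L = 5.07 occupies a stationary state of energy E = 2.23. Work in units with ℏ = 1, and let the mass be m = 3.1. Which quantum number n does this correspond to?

For an infinite well E_n = n²π²ℏ²/(2mL²), so n = (L/πℏ)√(2mE).
n = (5.07/π) × √(2 × 3.1 × 2.23) = 6.001 → n = 6.

n = 6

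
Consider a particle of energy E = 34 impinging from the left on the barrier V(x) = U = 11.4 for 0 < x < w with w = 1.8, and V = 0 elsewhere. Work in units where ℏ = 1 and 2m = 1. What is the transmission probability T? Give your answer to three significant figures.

T = 0.976

Above the barrier the interior wavenumber is k₂ = √(2m(E − U))/ℏ = 4.754, giving phase k₂w = 8.557.
T = [1 + U² sin²(k₂w) / (4E(E − U))]⁻¹ = 1/1.025 = 0.976.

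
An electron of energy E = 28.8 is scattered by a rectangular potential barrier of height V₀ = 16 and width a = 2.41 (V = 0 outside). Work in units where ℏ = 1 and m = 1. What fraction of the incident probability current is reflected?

Above the barrier the interior wavenumber is k₂ = √(2m(E − V₀))/ℏ = 5.060, giving phase k₂a = 12.19.
T = [1 + V₀² sin²(k₂a) / (4E(E − V₀))]⁻¹ = 1/1.023 = 0.978.
R = 1 − T = 0.0225.

R = 0.0225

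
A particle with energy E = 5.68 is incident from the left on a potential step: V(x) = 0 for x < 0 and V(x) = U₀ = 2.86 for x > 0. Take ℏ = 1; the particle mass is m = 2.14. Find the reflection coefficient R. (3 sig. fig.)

R = 0.0300

On each side the TISE gives plane waves with k = √(2m(E − V))/ℏ: k₁ = √(2·2.14·5.68) = 4.931, k₂ = √(2·2.14·2.82) = 3.474.
Matching ψ and ψ′ at x = 0 gives r = (k₁ − k₂)/(k₁ + k₂), so R = r² = 0.03003 and T = 1 − R = 0.9700.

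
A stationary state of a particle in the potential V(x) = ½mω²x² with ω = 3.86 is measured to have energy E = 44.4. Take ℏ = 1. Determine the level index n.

E_n = ℏω(n + ½) ⇒ n = E/(ℏω) − ½ = 44.4/3.86 − 0.5 = 11.003 → n = 11.

n = 11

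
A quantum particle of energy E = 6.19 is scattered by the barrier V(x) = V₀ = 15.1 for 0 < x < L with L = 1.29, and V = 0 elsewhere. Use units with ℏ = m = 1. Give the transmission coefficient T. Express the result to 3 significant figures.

E < V₀: inside the barrier ψ ∝ e^{±κx} with κ = √(2m(V₀ − E))/ℏ = 4.221.
κL = 5.446, sinh(κL) = 115.9.
Matching ψ, ψ′ at both faces gives T = [1 + V₀² sinh²(κL) / (4E(V₀ − E))]⁻¹ = 1/13880 = 0.0000721.

T = 0.0000721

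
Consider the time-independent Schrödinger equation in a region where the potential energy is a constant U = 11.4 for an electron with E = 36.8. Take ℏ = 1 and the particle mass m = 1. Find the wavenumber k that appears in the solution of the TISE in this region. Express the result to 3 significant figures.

k = 7.13

With E > U the solution is oscillatory, ψ ∝ e^{±ikx} with k = √(2m(E − U))/ℏ.
k = √(2 × 1 × 25.4) = 7.127.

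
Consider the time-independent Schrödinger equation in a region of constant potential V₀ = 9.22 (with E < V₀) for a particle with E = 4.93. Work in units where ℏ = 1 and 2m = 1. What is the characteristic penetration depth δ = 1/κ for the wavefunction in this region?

δ = 0.483

Since E < V₀ the TISE in this region is ψ'' = κ²ψ with κ = √(2m(V₀ − E))/ℏ.
κ = √(2 × 0.5 × 4.29) = 2.071. The penetration depth is δ = 1/κ = 0.483.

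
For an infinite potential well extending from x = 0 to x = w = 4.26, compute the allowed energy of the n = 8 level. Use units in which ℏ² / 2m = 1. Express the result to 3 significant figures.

E = 34.8

The infinite-well eigenfunctions ψ_n = √(2/w) sin(nπx/w) vanish at both walls, giving E_n = n²π²ℏ²/(2mw²).
E_8 = 8² × π² / (2 × 0.5 × 4.26²) = 34.81.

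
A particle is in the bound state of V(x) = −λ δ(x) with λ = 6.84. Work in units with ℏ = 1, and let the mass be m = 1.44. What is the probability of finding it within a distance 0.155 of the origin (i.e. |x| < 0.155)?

P = 0.953

The normalised bound state is ψ = √κ e^{−κ|x|} with κ = mλ/ℏ² = 9.850.
P(|x| < d) = ∫_{−d}^{d} κ e^{−2κ|x|} dx = 1 − e^{−2κd} = 1 − e^{−3.053} = 0.9528.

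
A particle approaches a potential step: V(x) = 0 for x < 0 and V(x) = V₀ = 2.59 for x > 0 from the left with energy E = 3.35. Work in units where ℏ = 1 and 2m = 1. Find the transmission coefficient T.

T = 0.874

The wavenumbers are k₁ = √(2mE)/ℏ = 1.830 on the left and k₂ = √(2m(E − V₀))/ℏ = 0.8718 on the right.
Matching ψ and ψ′ at x = 0 gives r = (k₁ − k₂)/(k₁ + k₂), so R = r² = 0.1258 and T = 1 − R = 0.8742.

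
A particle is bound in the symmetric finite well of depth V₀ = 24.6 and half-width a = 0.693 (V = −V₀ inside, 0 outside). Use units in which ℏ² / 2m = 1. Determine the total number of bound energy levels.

N = 3

The dimensionless depth is z₀ = a√(2mV₀)/ℏ = 0.693 × √(24.60) = 3.437.
The even/odd transcendental equations gain one root per π/2 in z₀, giving N = 1 + ⌊2z₀/π⌋ = 1 + ⌊2.188⌋ = 3.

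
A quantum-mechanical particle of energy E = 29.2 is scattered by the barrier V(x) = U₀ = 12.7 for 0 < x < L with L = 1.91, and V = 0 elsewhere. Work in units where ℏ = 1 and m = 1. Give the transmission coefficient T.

E > U₀: inside the barrier k₂ = √(2m(E − U₀))/ℏ = 5.745, k₂L = 10.97.
Matching at both interfaces gives T⁻¹ = 1 + U₀² sin²(k₂L) / [4E(E − U₀)] = 1.084, hence T = 0.923.

T = 0.923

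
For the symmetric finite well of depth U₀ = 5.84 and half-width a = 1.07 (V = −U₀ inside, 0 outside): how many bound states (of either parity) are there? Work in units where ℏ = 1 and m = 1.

N = 3

The dimensionless depth is z₀ = a√(2mU₀)/ℏ = 1.07 × √(11.68) = 3.657.
The even/odd transcendental equations gain one root per π/2 in z₀, giving N = 1 + ⌊2z₀/π⌋ = 1 + ⌊2.328⌋ = 3.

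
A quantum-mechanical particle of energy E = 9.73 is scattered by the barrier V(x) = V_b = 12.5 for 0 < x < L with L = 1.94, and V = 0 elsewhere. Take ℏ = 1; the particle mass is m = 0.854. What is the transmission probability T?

T = 0.000596

Since E < V_b the interior solution is evanescent with decay constant κ = √(2m(V_b − E))/ℏ = 2.175.
κL = 4.220, sinh(κL) = 34.00.
Matching ψ, ψ′ at both faces gives T = [1 + V_b² sinh²(κL) / (4E(V_b − E))]⁻¹ = 1/1676 = 0.000596.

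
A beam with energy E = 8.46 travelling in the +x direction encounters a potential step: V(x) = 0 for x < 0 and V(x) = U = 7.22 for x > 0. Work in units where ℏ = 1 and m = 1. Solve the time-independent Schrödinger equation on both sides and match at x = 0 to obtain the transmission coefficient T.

T = 0.801

The wavenumbers are k₁ = √(2mE)/ℏ = 4.113 on the left and k₂ = √(2m(E − U))/ℏ = 1.575 on the right.
Matching ψ and ψ′ at x = 0 gives r = (k₁ − k₂)/(k₁ + k₂), so R = r² = 0.1992 and T = 1 − R = 0.8008.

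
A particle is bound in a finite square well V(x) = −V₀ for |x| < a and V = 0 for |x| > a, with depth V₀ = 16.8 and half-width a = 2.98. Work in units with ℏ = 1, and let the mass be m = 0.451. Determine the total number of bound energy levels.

Define the well-strength parameter z₀ = (a/ℏ)√(2mV₀) = 2.98 × √(2·0.451·16.8) = 11.60.
A new bound state (alternating even/odd) appears each time z₀ passes a multiple of π/2, so N = ⌊2z₀/π⌋ + 1 = ⌊7.385⌋ + 1 = 8.

N = 8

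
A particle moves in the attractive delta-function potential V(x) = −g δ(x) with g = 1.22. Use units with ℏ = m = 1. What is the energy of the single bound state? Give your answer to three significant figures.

The bound state is ψ(x) = √κ e^{−κ|x|}. The derivative jump ψ'(0⁺) − ψ'(0⁻) = −(2mg/ℏ²)ψ(0) fixes κ = mg/ℏ² = 1.220.
Then E = −ℏ²κ²/(2m) = −mg²/(2ℏ²) = -0.7442.

E = -0.744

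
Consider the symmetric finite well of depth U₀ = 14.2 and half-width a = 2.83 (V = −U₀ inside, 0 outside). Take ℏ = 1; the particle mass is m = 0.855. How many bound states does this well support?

N = 9

The dimensionless depth is z₀ = a√(2mU₀)/ℏ = 2.83 × √(24.28) = 13.95.
A new bound state (alternating even/odd) appears each time z₀ passes a multiple of π/2, so N = ⌊2z₀/π⌋ + 1 = ⌊8.878⌋ + 1 = 9.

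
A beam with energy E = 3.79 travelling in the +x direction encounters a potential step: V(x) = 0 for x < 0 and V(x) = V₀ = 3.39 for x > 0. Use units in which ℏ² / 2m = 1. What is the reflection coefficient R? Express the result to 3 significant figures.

R = 0.260

On each side the TISE gives plane waves with k = √(2m(E − V))/ℏ: k₁ = √(2·½·3.79) = 1.947, k₂ = √(2·½·0.4) = 0.6325.
Matching ψ and ψ′ at x = 0 gives r = (k₁ − k₂)/(k₁ + k₂), so R = r² = 0.2597 and T = 1 − R = 0.7403.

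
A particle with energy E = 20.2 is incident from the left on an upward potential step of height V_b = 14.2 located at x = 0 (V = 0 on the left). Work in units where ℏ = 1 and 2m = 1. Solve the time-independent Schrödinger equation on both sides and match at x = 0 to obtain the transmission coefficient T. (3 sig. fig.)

T = 0.913

On each side the TISE gives plane waves with k = √(2m(E − V))/ℏ: k₁ = √(2·½·20.2) = 4.494, k₂ = √(2·½·6) = 2.449.
Matching ψ and ψ′ at x = 0 gives r = (k₁ − k₂)/(k₁ + k₂), so R = r² = 0.08673 and T = 1 − R = 0.9133.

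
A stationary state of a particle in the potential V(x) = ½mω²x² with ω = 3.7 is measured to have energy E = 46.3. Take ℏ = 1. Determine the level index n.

n = 12

E_n = ℏω(n + ½) ⇒ n = E/(ℏω) − ½ = 46.3/3.7 − 0.5 = 12.014 → n = 12.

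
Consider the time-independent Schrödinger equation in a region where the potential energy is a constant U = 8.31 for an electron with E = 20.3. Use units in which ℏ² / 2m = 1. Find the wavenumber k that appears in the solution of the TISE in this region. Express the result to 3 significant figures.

k = 3.46

With E > U the solution is oscillatory, ψ ∝ e^{±ikx} with k = √(2m(E − U))/ℏ.
k = √(2 × 0.5 × 11.99) = 3.463.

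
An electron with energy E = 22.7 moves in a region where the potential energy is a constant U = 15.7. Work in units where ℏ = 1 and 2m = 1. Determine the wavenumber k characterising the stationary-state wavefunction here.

k = 2.65

With E > U the solution is oscillatory, ψ ∝ e^{±ikx} with k = √(2m(E − U))/ℏ.
k = √(2 × 0.5 × 7) = 2.646.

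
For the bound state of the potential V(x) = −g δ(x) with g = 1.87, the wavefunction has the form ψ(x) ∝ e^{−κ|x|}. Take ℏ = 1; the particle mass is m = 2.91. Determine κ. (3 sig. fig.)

Integrating the TISE across x = 0 gives the cusp condition ψ'(0⁺) − ψ'(0⁻) = −(2mg/ℏ²)ψ(0).
With ψ ∝ e^{−κ|x|} this yields −2κ = −2mg/ℏ², so κ = mg/ℏ² = 5.442.

κ = 5.44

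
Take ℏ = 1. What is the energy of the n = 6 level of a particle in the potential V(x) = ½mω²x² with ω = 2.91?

The oscillator eigenvalues are E_n = ℏω(n + ½), so E_6 = 2.91 × 6.5 = 18.92.

E = 18.9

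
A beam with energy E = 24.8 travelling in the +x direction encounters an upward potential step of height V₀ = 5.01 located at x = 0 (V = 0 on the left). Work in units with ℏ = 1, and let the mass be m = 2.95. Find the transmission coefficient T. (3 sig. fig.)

On each side the TISE gives plane waves with k = √(2m(E − V))/ℏ: k₁ = √(2·2.95·24.8) = 12.10, k₂ = √(2·2.95·19.79) = 10.81.
Continuity of ψ and ψ′ at the step yields the reflection amplitude r = (k₁ − k₂)/(k₁ + k₂) = 0.05636; thus R = |r|² = 0.003176, T = 0.9968.

T = 0.997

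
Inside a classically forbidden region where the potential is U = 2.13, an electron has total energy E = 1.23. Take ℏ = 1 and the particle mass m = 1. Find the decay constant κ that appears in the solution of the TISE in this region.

κ = 1.34

Since E < U the TISE in this region is ψ'' = κ²ψ with κ = √(2m(U − E))/ℏ.
κ = √(2 × 1 × 0.9) = 1.342.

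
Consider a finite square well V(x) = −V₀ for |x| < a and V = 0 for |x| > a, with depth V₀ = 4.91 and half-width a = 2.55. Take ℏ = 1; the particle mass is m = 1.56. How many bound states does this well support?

N = 7

The dimensionless depth is z₀ = a√(2mV₀)/ℏ = 2.55 × √(15.32) = 9.981.
The even/odd transcendental equations gain one root per π/2 in z₀, giving N = 1 + ⌊2z₀/π⌋ = 1 + ⌊6.354⌋ = 7.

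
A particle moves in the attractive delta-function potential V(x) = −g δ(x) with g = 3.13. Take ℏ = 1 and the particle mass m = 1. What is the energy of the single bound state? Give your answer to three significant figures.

E = -4.90

For x ≠ 0 the bound state is ψ ∝ e^{−κ|x|}; integrating the TISE across the delta gives the cusp condition 2κ = 2mg/ℏ², so κ = 3.130.
Then E = −ℏ²κ²/(2m) = −mg²/(2ℏ²) = -4.898.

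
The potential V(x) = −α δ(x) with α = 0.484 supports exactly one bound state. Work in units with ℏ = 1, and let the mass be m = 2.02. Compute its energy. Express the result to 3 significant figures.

For x ≠ 0 the bound state is ψ ∝ e^{−κ|x|}; integrating the TISE across the delta gives the cusp condition 2κ = 2mα/ℏ², so κ = 0.9777.
Then E = −ℏ²κ²/(2m) = −mα²/(2ℏ²) = -0.2366.

E = -0.237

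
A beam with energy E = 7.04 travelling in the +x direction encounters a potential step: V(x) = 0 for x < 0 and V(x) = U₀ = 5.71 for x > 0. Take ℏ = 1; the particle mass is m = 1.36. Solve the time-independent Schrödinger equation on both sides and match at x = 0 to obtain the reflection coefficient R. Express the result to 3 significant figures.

The wavenumbers are k₁ = √(2mE)/ℏ = 4.376 on the left and k₂ = √(2m(E − U₀))/ℏ = 1.902 on the right.
Matching ψ and ψ′ at x = 0 gives r = (k₁ − k₂)/(k₁ + k₂), so R = r² = 0.1553 and T = 1 − R = 0.8447.

R = 0.155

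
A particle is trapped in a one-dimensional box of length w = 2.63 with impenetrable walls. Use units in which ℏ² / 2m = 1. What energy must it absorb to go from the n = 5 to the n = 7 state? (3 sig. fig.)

E_n = n²π²ℏ²/(2mw²), so ΔE = (7² − 5²) π²ℏ²/(2mw²).
ΔE = 24 × π² / (2 × 0.5 × 2.63²) = 34.25.

ΔE = 34.2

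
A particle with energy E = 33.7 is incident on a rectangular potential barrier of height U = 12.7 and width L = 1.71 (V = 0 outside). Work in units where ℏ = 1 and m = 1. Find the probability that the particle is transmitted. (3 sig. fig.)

E > U: inside the barrier k₂ = √(2m(E − U))/ℏ = 6.481, k₂L = 11.08.
Matching at both interfaces gives T⁻¹ = 1 + U² sin²(k₂L) / [4E(E − U)] = 1.057, hence T = 0.946.

T = 0.946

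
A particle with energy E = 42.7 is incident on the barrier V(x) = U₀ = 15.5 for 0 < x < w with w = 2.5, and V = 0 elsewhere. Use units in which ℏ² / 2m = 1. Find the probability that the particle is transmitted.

T = 0.989

Above the barrier the interior wavenumber is k₂ = √(2m(E − U₀))/ℏ = 5.215, giving phase k₂w = 13.04.
Matching at both interfaces gives T⁻¹ = 1 + U₀² sin²(k₂w) / [4E(E − U₀)] = 1.011, hence T = 0.989.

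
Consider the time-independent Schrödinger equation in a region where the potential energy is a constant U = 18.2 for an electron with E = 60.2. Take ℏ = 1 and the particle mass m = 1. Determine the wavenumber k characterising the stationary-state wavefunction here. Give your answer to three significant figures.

With E > U the solution is oscillatory, ψ ∝ e^{±ikx} with k = √(2m(E − U))/ℏ.
k = √(2 × 1 × 42) = 9.165.

k = 9.17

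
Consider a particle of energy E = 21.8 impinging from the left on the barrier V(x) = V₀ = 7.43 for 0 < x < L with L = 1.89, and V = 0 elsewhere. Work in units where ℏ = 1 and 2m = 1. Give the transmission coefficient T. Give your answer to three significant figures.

T = 0.974

Above the barrier the interior wavenumber is k₂ = √(2m(E − V₀))/ℏ = 3.791, giving phase k₂L = 7.165.
Matching at both interfaces gives T⁻¹ = 1 + V₀² sin²(k₂L) / [4E(E − V₀)] = 1.026, hence T = 0.974.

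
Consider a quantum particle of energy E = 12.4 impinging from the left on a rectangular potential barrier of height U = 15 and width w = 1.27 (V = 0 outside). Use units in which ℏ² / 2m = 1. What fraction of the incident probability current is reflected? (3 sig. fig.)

R = 0.962

E < U: inside the barrier ψ ∝ e^{±κx} with κ = √(2m(U − E))/ℏ = 1.612.
κw = 2.048, sinh(κw) = 3.811.
The exact tunnelling result is T⁻¹ = 1 + U² sinh²(κw) / [4E(U − E)] = 26.34, so T = 0.0380.
R = 1 − T = 0.962.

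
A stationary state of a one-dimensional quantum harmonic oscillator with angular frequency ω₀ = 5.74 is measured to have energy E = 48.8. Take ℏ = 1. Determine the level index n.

n = 8

Invert E_n = (n + ½)ℏω₀: n = E/ℏω₀ − ½ = 8.002, so n = 8.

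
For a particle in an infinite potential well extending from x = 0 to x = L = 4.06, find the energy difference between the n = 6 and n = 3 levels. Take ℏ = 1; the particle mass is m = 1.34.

ΔE = 6.03

E_n = n²π²ℏ²/(2mL²), so ΔE = (6² − 3²) π²ℏ²/(2mL²).
ΔE = 27 × π² / (2 × 1.34 × 4.06²) = 6.032.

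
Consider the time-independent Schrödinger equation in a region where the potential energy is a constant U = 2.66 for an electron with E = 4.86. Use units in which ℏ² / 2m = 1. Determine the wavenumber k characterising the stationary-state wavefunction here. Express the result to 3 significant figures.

k = 1.48

With E > U the solution is oscillatory, ψ ∝ e^{±ikx} with k = √(2m(E − U))/ℏ.
k = √(2 × 0.5 × 2.2) = 1.483.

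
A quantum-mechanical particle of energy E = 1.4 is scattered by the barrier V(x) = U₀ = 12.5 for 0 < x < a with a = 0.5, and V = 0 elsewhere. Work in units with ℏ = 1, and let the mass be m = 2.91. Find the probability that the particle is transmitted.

E < U₀: inside the barrier ψ ∝ e^{±κx} with κ = √(2m(U₀ − E))/ℏ = 8.038.
κa = 4.019, sinh(κa) = 27.81.
The exact tunnelling result is T⁻¹ = 1 + U₀² sinh²(κa) / [4E(U₀ − E)] = 1945, so T = 0.000514.

T = 0.000514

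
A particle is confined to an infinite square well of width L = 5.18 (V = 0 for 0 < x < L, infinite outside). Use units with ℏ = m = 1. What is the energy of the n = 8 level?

Requiring ψ(0) = ψ(L) = 0 quantises k = nπ/L, hence E_n = ℏ²k²/2m = n²π²ℏ²/(2mL²).
E_8 = 8² × π² / (2 × 1 × 5.18²) = 11.77.

E = 11.8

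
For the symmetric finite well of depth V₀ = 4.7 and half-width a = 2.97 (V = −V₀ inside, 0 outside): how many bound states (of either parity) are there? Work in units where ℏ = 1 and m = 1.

The dimensionless depth is z₀ = a√(2mV₀)/ℏ = 2.97 × √(9.400) = 9.106.
The even/odd transcendental equations gain one root per π/2 in z₀, giving N = 1 + ⌊2z₀/π⌋ = 1 + ⌊5.797⌋ = 6.

N = 6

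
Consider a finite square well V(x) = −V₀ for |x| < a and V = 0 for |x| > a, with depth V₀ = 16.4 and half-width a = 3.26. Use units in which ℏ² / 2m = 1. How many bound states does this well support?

Define the well-strength parameter z₀ = (a/ℏ)√(2mV₀) = 3.26 × √(2·0.5·16.4) = 13.20.
The even/odd transcendental equations gain one root per π/2 in z₀, giving N = 1 + ⌊2z₀/π⌋ = 1 + ⌊8.405⌋ = 9.

N = 9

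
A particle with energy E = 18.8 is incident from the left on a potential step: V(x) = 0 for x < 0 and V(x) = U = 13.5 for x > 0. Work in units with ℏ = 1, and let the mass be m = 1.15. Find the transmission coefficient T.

On each side the TISE gives plane waves with k = √(2m(E − V))/ℏ: k₁ = √(2·1.15·18.8) = 6.576, k₂ = √(2·1.15·5.3) = 3.491.
Continuity of ψ and ψ′ at the step yields the reflection amplitude r = (k₁ − k₂)/(k₁ + k₂) = 0.3064; thus R = |r|² = 0.09386, T = 0.9061.

T = 0.906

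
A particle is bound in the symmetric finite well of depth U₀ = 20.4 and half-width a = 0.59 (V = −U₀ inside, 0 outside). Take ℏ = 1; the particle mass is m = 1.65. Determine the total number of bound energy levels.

N = 4

The dimensionless depth is z₀ = a√(2mU₀)/ℏ = 0.59 × √(67.32) = 4.841.
A new bound state (alternating even/odd) appears each time z₀ passes a multiple of π/2, so N = ⌊2z₀/π⌋ + 1 = ⌊3.082⌋ + 1 = 4.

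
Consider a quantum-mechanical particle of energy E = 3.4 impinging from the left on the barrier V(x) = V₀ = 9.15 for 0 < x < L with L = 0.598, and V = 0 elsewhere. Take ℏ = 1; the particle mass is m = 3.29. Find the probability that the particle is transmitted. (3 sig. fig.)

T = 0.00238

E < V₀: inside the barrier ψ ∝ e^{±κx} with κ = √(2m(V₀ − E))/ℏ = 6.151.
κL = 3.678, sinh(κL) = 19.78.
Matching ψ, ψ′ at both faces gives T = [1 + V₀² sinh²(κL) / (4E(V₀ − E))]⁻¹ = 1/419.8 = 0.00238.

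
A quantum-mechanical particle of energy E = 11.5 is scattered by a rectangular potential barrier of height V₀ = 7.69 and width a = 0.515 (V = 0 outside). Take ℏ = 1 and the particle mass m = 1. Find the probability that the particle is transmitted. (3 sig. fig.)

Above the barrier the interior wavenumber is k₂ = √(2m(E − V₀))/ℏ = 2.760, giving phase k₂a = 1.422.
Matching at both interfaces gives T⁻¹ = 1 + V₀² sin²(k₂a) / [4E(E − V₀)] = 1.330, hence T = 0.752.

T = 0.752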